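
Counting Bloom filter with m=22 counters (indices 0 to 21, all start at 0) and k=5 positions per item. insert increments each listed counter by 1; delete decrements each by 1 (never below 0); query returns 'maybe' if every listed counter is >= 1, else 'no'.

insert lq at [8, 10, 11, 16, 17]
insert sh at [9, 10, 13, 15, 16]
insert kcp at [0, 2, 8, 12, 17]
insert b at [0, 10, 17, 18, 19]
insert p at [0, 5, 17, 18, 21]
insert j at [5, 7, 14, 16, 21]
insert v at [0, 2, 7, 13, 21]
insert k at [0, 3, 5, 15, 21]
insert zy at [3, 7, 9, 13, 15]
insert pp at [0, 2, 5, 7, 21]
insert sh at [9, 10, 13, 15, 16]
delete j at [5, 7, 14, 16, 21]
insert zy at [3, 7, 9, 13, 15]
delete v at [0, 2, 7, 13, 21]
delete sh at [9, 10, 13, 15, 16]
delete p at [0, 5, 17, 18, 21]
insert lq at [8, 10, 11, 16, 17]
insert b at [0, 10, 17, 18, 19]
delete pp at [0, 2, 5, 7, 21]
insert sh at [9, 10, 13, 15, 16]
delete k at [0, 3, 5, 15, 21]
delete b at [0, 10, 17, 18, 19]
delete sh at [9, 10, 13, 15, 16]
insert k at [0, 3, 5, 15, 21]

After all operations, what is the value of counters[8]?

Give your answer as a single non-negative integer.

Answer: 3

Derivation:
Step 1: insert lq at [8, 10, 11, 16, 17] -> counters=[0,0,0,0,0,0,0,0,1,0,1,1,0,0,0,0,1,1,0,0,0,0]
Step 2: insert sh at [9, 10, 13, 15, 16] -> counters=[0,0,0,0,0,0,0,0,1,1,2,1,0,1,0,1,2,1,0,0,0,0]
Step 3: insert kcp at [0, 2, 8, 12, 17] -> counters=[1,0,1,0,0,0,0,0,2,1,2,1,1,1,0,1,2,2,0,0,0,0]
Step 4: insert b at [0, 10, 17, 18, 19] -> counters=[2,0,1,0,0,0,0,0,2,1,3,1,1,1,0,1,2,3,1,1,0,0]
Step 5: insert p at [0, 5, 17, 18, 21] -> counters=[3,0,1,0,0,1,0,0,2,1,3,1,1,1,0,1,2,4,2,1,0,1]
Step 6: insert j at [5, 7, 14, 16, 21] -> counters=[3,0,1,0,0,2,0,1,2,1,3,1,1,1,1,1,3,4,2,1,0,2]
Step 7: insert v at [0, 2, 7, 13, 21] -> counters=[4,0,2,0,0,2,0,2,2,1,3,1,1,2,1,1,3,4,2,1,0,3]
Step 8: insert k at [0, 3, 5, 15, 21] -> counters=[5,0,2,1,0,3,0,2,2,1,3,1,1,2,1,2,3,4,2,1,0,4]
Step 9: insert zy at [3, 7, 9, 13, 15] -> counters=[5,0,2,2,0,3,0,3,2,2,3,1,1,3,1,3,3,4,2,1,0,4]
Step 10: insert pp at [0, 2, 5, 7, 21] -> counters=[6,0,3,2,0,4,0,4,2,2,3,1,1,3,1,3,3,4,2,1,0,5]
Step 11: insert sh at [9, 10, 13, 15, 16] -> counters=[6,0,3,2,0,4,0,4,2,3,4,1,1,4,1,4,4,4,2,1,0,5]
Step 12: delete j at [5, 7, 14, 16, 21] -> counters=[6,0,3,2,0,3,0,3,2,3,4,1,1,4,0,4,3,4,2,1,0,4]
Step 13: insert zy at [3, 7, 9, 13, 15] -> counters=[6,0,3,3,0,3,0,4,2,4,4,1,1,5,0,5,3,4,2,1,0,4]
Step 14: delete v at [0, 2, 7, 13, 21] -> counters=[5,0,2,3,0,3,0,3,2,4,4,1,1,4,0,5,3,4,2,1,0,3]
Step 15: delete sh at [9, 10, 13, 15, 16] -> counters=[5,0,2,3,0,3,0,3,2,3,3,1,1,3,0,4,2,4,2,1,0,3]
Step 16: delete p at [0, 5, 17, 18, 21] -> counters=[4,0,2,3,0,2,0,3,2,3,3,1,1,3,0,4,2,3,1,1,0,2]
Step 17: insert lq at [8, 10, 11, 16, 17] -> counters=[4,0,2,3,0,2,0,3,3,3,4,2,1,3,0,4,3,4,1,1,0,2]
Step 18: insert b at [0, 10, 17, 18, 19] -> counters=[5,0,2,3,0,2,0,3,3,3,5,2,1,3,0,4,3,5,2,2,0,2]
Step 19: delete pp at [0, 2, 5, 7, 21] -> counters=[4,0,1,3,0,1,0,2,3,3,5,2,1,3,0,4,3,5,2,2,0,1]
Step 20: insert sh at [9, 10, 13, 15, 16] -> counters=[4,0,1,3,0,1,0,2,3,4,6,2,1,4,0,5,4,5,2,2,0,1]
Step 21: delete k at [0, 3, 5, 15, 21] -> counters=[3,0,1,2,0,0,0,2,3,4,6,2,1,4,0,4,4,5,2,2,0,0]
Step 22: delete b at [0, 10, 17, 18, 19] -> counters=[2,0,1,2,0,0,0,2,3,4,5,2,1,4,0,4,4,4,1,1,0,0]
Step 23: delete sh at [9, 10, 13, 15, 16] -> counters=[2,0,1,2,0,0,0,2,3,3,4,2,1,3,0,3,3,4,1,1,0,0]
Step 24: insert k at [0, 3, 5, 15, 21] -> counters=[3,0,1,3,0,1,0,2,3,3,4,2,1,3,0,4,3,4,1,1,0,1]
Final counters=[3,0,1,3,0,1,0,2,3,3,4,2,1,3,0,4,3,4,1,1,0,1] -> counters[8]=3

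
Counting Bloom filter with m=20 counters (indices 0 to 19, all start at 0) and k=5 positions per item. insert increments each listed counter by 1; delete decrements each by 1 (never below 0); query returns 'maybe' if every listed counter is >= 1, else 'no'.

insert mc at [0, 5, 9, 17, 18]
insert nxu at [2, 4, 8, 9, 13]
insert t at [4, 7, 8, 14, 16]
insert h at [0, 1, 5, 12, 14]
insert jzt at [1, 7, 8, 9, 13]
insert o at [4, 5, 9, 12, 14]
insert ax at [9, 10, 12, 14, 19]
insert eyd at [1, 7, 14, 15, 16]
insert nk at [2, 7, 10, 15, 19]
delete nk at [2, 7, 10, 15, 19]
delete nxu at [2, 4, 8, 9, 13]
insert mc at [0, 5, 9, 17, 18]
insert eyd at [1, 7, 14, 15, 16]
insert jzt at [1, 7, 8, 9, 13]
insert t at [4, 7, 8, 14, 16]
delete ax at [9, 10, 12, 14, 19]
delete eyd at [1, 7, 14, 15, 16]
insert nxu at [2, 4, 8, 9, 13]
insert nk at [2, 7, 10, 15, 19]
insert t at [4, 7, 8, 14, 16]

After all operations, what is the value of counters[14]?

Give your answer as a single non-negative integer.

Answer: 6

Derivation:
Step 1: insert mc at [0, 5, 9, 17, 18] -> counters=[1,0,0,0,0,1,0,0,0,1,0,0,0,0,0,0,0,1,1,0]
Step 2: insert nxu at [2, 4, 8, 9, 13] -> counters=[1,0,1,0,1,1,0,0,1,2,0,0,0,1,0,0,0,1,1,0]
Step 3: insert t at [4, 7, 8, 14, 16] -> counters=[1,0,1,0,2,1,0,1,2,2,0,0,0,1,1,0,1,1,1,0]
Step 4: insert h at [0, 1, 5, 12, 14] -> counters=[2,1,1,0,2,2,0,1,2,2,0,0,1,1,2,0,1,1,1,0]
Step 5: insert jzt at [1, 7, 8, 9, 13] -> counters=[2,2,1,0,2,2,0,2,3,3,0,0,1,2,2,0,1,1,1,0]
Step 6: insert o at [4, 5, 9, 12, 14] -> counters=[2,2,1,0,3,3,0,2,3,4,0,0,2,2,3,0,1,1,1,0]
Step 7: insert ax at [9, 10, 12, 14, 19] -> counters=[2,2,1,0,3,3,0,2,3,5,1,0,3,2,4,0,1,1,1,1]
Step 8: insert eyd at [1, 7, 14, 15, 16] -> counters=[2,3,1,0,3,3,0,3,3,5,1,0,3,2,5,1,2,1,1,1]
Step 9: insert nk at [2, 7, 10, 15, 19] -> counters=[2,3,2,0,3,3,0,4,3,5,2,0,3,2,5,2,2,1,1,2]
Step 10: delete nk at [2, 7, 10, 15, 19] -> counters=[2,3,1,0,3,3,0,3,3,5,1,0,3,2,5,1,2,1,1,1]
Step 11: delete nxu at [2, 4, 8, 9, 13] -> counters=[2,3,0,0,2,3,0,3,2,4,1,0,3,1,5,1,2,1,1,1]
Step 12: insert mc at [0, 5, 9, 17, 18] -> counters=[3,3,0,0,2,4,0,3,2,5,1,0,3,1,5,1,2,2,2,1]
Step 13: insert eyd at [1, 7, 14, 15, 16] -> counters=[3,4,0,0,2,4,0,4,2,5,1,0,3,1,6,2,3,2,2,1]
Step 14: insert jzt at [1, 7, 8, 9, 13] -> counters=[3,5,0,0,2,4,0,5,3,6,1,0,3,2,6,2,3,2,2,1]
Step 15: insert t at [4, 7, 8, 14, 16] -> counters=[3,5,0,0,3,4,0,6,4,6,1,0,3,2,7,2,4,2,2,1]
Step 16: delete ax at [9, 10, 12, 14, 19] -> counters=[3,5,0,0,3,4,0,6,4,5,0,0,2,2,6,2,4,2,2,0]
Step 17: delete eyd at [1, 7, 14, 15, 16] -> counters=[3,4,0,0,3,4,0,5,4,5,0,0,2,2,5,1,3,2,2,0]
Step 18: insert nxu at [2, 4, 8, 9, 13] -> counters=[3,4,1,0,4,4,0,5,5,6,0,0,2,3,5,1,3,2,2,0]
Step 19: insert nk at [2, 7, 10, 15, 19] -> counters=[3,4,2,0,4,4,0,6,5,6,1,0,2,3,5,2,3,2,2,1]
Step 20: insert t at [4, 7, 8, 14, 16] -> counters=[3,4,2,0,5,4,0,7,6,6,1,0,2,3,6,2,4,2,2,1]
Final counters=[3,4,2,0,5,4,0,7,6,6,1,0,2,3,6,2,4,2,2,1] -> counters[14]=6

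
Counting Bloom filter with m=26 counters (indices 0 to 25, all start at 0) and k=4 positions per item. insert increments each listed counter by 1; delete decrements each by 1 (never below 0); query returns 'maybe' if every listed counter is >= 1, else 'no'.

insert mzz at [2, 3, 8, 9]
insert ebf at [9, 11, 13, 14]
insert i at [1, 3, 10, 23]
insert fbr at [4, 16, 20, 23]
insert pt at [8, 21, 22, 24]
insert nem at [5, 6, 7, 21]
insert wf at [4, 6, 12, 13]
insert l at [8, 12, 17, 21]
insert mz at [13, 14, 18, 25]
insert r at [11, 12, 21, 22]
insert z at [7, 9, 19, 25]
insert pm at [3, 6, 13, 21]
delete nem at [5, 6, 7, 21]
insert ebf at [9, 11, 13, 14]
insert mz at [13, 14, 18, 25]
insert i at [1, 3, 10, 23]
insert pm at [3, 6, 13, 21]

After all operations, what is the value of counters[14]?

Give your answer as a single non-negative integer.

Step 1: insert mzz at [2, 3, 8, 9] -> counters=[0,0,1,1,0,0,0,0,1,1,0,0,0,0,0,0,0,0,0,0,0,0,0,0,0,0]
Step 2: insert ebf at [9, 11, 13, 14] -> counters=[0,0,1,1,0,0,0,0,1,2,0,1,0,1,1,0,0,0,0,0,0,0,0,0,0,0]
Step 3: insert i at [1, 3, 10, 23] -> counters=[0,1,1,2,0,0,0,0,1,2,1,1,0,1,1,0,0,0,0,0,0,0,0,1,0,0]
Step 4: insert fbr at [4, 16, 20, 23] -> counters=[0,1,1,2,1,0,0,0,1,2,1,1,0,1,1,0,1,0,0,0,1,0,0,2,0,0]
Step 5: insert pt at [8, 21, 22, 24] -> counters=[0,1,1,2,1,0,0,0,2,2,1,1,0,1,1,0,1,0,0,0,1,1,1,2,1,0]
Step 6: insert nem at [5, 6, 7, 21] -> counters=[0,1,1,2,1,1,1,1,2,2,1,1,0,1,1,0,1,0,0,0,1,2,1,2,1,0]
Step 7: insert wf at [4, 6, 12, 13] -> counters=[0,1,1,2,2,1,2,1,2,2,1,1,1,2,1,0,1,0,0,0,1,2,1,2,1,0]
Step 8: insert l at [8, 12, 17, 21] -> counters=[0,1,1,2,2,1,2,1,3,2,1,1,2,2,1,0,1,1,0,0,1,3,1,2,1,0]
Step 9: insert mz at [13, 14, 18, 25] -> counters=[0,1,1,2,2,1,2,1,3,2,1,1,2,3,2,0,1,1,1,0,1,3,1,2,1,1]
Step 10: insert r at [11, 12, 21, 22] -> counters=[0,1,1,2,2,1,2,1,3,2,1,2,3,3,2,0,1,1,1,0,1,4,2,2,1,1]
Step 11: insert z at [7, 9, 19, 25] -> counters=[0,1,1,2,2,1,2,2,3,3,1,2,3,3,2,0,1,1,1,1,1,4,2,2,1,2]
Step 12: insert pm at [3, 6, 13, 21] -> counters=[0,1,1,3,2,1,3,2,3,3,1,2,3,4,2,0,1,1,1,1,1,5,2,2,1,2]
Step 13: delete nem at [5, 6, 7, 21] -> counters=[0,1,1,3,2,0,2,1,3,3,1,2,3,4,2,0,1,1,1,1,1,4,2,2,1,2]
Step 14: insert ebf at [9, 11, 13, 14] -> counters=[0,1,1,3,2,0,2,1,3,4,1,3,3,5,3,0,1,1,1,1,1,4,2,2,1,2]
Step 15: insert mz at [13, 14, 18, 25] -> counters=[0,1,1,3,2,0,2,1,3,4,1,3,3,6,4,0,1,1,2,1,1,4,2,2,1,3]
Step 16: insert i at [1, 3, 10, 23] -> counters=[0,2,1,4,2,0,2,1,3,4,2,3,3,6,4,0,1,1,2,1,1,4,2,3,1,3]
Step 17: insert pm at [3, 6, 13, 21] -> counters=[0,2,1,5,2,0,3,1,3,4,2,3,3,7,4,0,1,1,2,1,1,5,2,3,1,3]
Final counters=[0,2,1,5,2,0,3,1,3,4,2,3,3,7,4,0,1,1,2,1,1,5,2,3,1,3] -> counters[14]=4

Answer: 4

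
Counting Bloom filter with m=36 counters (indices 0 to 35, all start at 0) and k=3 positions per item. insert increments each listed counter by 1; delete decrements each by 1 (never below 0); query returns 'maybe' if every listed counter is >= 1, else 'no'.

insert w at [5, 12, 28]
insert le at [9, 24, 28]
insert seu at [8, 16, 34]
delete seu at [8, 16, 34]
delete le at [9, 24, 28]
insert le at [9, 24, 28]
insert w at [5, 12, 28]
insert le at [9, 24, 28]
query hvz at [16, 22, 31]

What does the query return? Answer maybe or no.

Answer: no

Derivation:
Step 1: insert w at [5, 12, 28] -> counters=[0,0,0,0,0,1,0,0,0,0,0,0,1,0,0,0,0,0,0,0,0,0,0,0,0,0,0,0,1,0,0,0,0,0,0,0]
Step 2: insert le at [9, 24, 28] -> counters=[0,0,0,0,0,1,0,0,0,1,0,0,1,0,0,0,0,0,0,0,0,0,0,0,1,0,0,0,2,0,0,0,0,0,0,0]
Step 3: insert seu at [8, 16, 34] -> counters=[0,0,0,0,0,1,0,0,1,1,0,0,1,0,0,0,1,0,0,0,0,0,0,0,1,0,0,0,2,0,0,0,0,0,1,0]
Step 4: delete seu at [8, 16, 34] -> counters=[0,0,0,0,0,1,0,0,0,1,0,0,1,0,0,0,0,0,0,0,0,0,0,0,1,0,0,0,2,0,0,0,0,0,0,0]
Step 5: delete le at [9, 24, 28] -> counters=[0,0,0,0,0,1,0,0,0,0,0,0,1,0,0,0,0,0,0,0,0,0,0,0,0,0,0,0,1,0,0,0,0,0,0,0]
Step 6: insert le at [9, 24, 28] -> counters=[0,0,0,0,0,1,0,0,0,1,0,0,1,0,0,0,0,0,0,0,0,0,0,0,1,0,0,0,2,0,0,0,0,0,0,0]
Step 7: insert w at [5, 12, 28] -> counters=[0,0,0,0,0,2,0,0,0,1,0,0,2,0,0,0,0,0,0,0,0,0,0,0,1,0,0,0,3,0,0,0,0,0,0,0]
Step 8: insert le at [9, 24, 28] -> counters=[0,0,0,0,0,2,0,0,0,2,0,0,2,0,0,0,0,0,0,0,0,0,0,0,2,0,0,0,4,0,0,0,0,0,0,0]
Query hvz: check counters[16]=0 counters[22]=0 counters[31]=0 -> no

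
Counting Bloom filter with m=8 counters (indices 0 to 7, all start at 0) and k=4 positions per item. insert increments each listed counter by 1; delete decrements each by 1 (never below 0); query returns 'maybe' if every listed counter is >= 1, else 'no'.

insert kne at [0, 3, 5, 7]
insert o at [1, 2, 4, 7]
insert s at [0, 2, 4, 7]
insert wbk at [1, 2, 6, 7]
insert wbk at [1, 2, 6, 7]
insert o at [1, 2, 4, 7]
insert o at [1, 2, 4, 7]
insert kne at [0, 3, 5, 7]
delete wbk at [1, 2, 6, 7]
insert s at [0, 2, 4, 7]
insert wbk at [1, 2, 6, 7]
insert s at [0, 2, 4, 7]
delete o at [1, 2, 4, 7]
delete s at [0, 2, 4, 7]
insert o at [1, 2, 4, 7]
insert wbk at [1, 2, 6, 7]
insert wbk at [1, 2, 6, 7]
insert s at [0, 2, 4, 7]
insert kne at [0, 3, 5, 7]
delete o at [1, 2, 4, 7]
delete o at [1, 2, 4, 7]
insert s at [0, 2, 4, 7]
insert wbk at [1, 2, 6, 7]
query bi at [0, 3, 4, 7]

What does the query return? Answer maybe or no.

Answer: maybe

Derivation:
Step 1: insert kne at [0, 3, 5, 7] -> counters=[1,0,0,1,0,1,0,1]
Step 2: insert o at [1, 2, 4, 7] -> counters=[1,1,1,1,1,1,0,2]
Step 3: insert s at [0, 2, 4, 7] -> counters=[2,1,2,1,2,1,0,3]
Step 4: insert wbk at [1, 2, 6, 7] -> counters=[2,2,3,1,2,1,1,4]
Step 5: insert wbk at [1, 2, 6, 7] -> counters=[2,3,4,1,2,1,2,5]
Step 6: insert o at [1, 2, 4, 7] -> counters=[2,4,5,1,3,1,2,6]
Step 7: insert o at [1, 2, 4, 7] -> counters=[2,5,6,1,4,1,2,7]
Step 8: insert kne at [0, 3, 5, 7] -> counters=[3,5,6,2,4,2,2,8]
Step 9: delete wbk at [1, 2, 6, 7] -> counters=[3,4,5,2,4,2,1,7]
Step 10: insert s at [0, 2, 4, 7] -> counters=[4,4,6,2,5,2,1,8]
Step 11: insert wbk at [1, 2, 6, 7] -> counters=[4,5,7,2,5,2,2,9]
Step 12: insert s at [0, 2, 4, 7] -> counters=[5,5,8,2,6,2,2,10]
Step 13: delete o at [1, 2, 4, 7] -> counters=[5,4,7,2,5,2,2,9]
Step 14: delete s at [0, 2, 4, 7] -> counters=[4,4,6,2,4,2,2,8]
Step 15: insert o at [1, 2, 4, 7] -> counters=[4,5,7,2,5,2,2,9]
Step 16: insert wbk at [1, 2, 6, 7] -> counters=[4,6,8,2,5,2,3,10]
Step 17: insert wbk at [1, 2, 6, 7] -> counters=[4,7,9,2,5,2,4,11]
Step 18: insert s at [0, 2, 4, 7] -> counters=[5,7,10,2,6,2,4,12]
Step 19: insert kne at [0, 3, 5, 7] -> counters=[6,7,10,3,6,3,4,13]
Step 20: delete o at [1, 2, 4, 7] -> counters=[6,6,9,3,5,3,4,12]
Step 21: delete o at [1, 2, 4, 7] -> counters=[6,5,8,3,4,3,4,11]
Step 22: insert s at [0, 2, 4, 7] -> counters=[7,5,9,3,5,3,4,12]
Step 23: insert wbk at [1, 2, 6, 7] -> counters=[7,6,10,3,5,3,5,13]
Query bi: check counters[0]=7 counters[3]=3 counters[4]=5 counters[7]=13 -> maybe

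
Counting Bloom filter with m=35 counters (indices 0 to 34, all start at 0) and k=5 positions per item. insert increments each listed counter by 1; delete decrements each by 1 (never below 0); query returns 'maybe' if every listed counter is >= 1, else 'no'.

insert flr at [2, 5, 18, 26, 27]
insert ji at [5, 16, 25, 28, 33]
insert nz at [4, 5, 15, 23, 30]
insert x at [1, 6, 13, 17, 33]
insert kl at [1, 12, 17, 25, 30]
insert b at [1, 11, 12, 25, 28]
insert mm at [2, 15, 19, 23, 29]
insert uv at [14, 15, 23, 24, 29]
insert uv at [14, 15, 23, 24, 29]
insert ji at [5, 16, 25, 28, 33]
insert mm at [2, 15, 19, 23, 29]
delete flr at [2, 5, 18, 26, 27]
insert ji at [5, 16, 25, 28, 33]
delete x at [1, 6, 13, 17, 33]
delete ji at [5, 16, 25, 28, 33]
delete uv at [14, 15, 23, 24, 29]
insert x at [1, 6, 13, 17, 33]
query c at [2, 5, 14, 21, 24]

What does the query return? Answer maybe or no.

Answer: no

Derivation:
Step 1: insert flr at [2, 5, 18, 26, 27] -> counters=[0,0,1,0,0,1,0,0,0,0,0,0,0,0,0,0,0,0,1,0,0,0,0,0,0,0,1,1,0,0,0,0,0,0,0]
Step 2: insert ji at [5, 16, 25, 28, 33] -> counters=[0,0,1,0,0,2,0,0,0,0,0,0,0,0,0,0,1,0,1,0,0,0,0,0,0,1,1,1,1,0,0,0,0,1,0]
Step 3: insert nz at [4, 5, 15, 23, 30] -> counters=[0,0,1,0,1,3,0,0,0,0,0,0,0,0,0,1,1,0,1,0,0,0,0,1,0,1,1,1,1,0,1,0,0,1,0]
Step 4: insert x at [1, 6, 13, 17, 33] -> counters=[0,1,1,0,1,3,1,0,0,0,0,0,0,1,0,1,1,1,1,0,0,0,0,1,0,1,1,1,1,0,1,0,0,2,0]
Step 5: insert kl at [1, 12, 17, 25, 30] -> counters=[0,2,1,0,1,3,1,0,0,0,0,0,1,1,0,1,1,2,1,0,0,0,0,1,0,2,1,1,1,0,2,0,0,2,0]
Step 6: insert b at [1, 11, 12, 25, 28] -> counters=[0,3,1,0,1,3,1,0,0,0,0,1,2,1,0,1,1,2,1,0,0,0,0,1,0,3,1,1,2,0,2,0,0,2,0]
Step 7: insert mm at [2, 15, 19, 23, 29] -> counters=[0,3,2,0,1,3,1,0,0,0,0,1,2,1,0,2,1,2,1,1,0,0,0,2,0,3,1,1,2,1,2,0,0,2,0]
Step 8: insert uv at [14, 15, 23, 24, 29] -> counters=[0,3,2,0,1,3,1,0,0,0,0,1,2,1,1,3,1,2,1,1,0,0,0,3,1,3,1,1,2,2,2,0,0,2,0]
Step 9: insert uv at [14, 15, 23, 24, 29] -> counters=[0,3,2,0,1,3,1,0,0,0,0,1,2,1,2,4,1,2,1,1,0,0,0,4,2,3,1,1,2,3,2,0,0,2,0]
Step 10: insert ji at [5, 16, 25, 28, 33] -> counters=[0,3,2,0,1,4,1,0,0,0,0,1,2,1,2,4,2,2,1,1,0,0,0,4,2,4,1,1,3,3,2,0,0,3,0]
Step 11: insert mm at [2, 15, 19, 23, 29] -> counters=[0,3,3,0,1,4,1,0,0,0,0,1,2,1,2,5,2,2,1,2,0,0,0,5,2,4,1,1,3,4,2,0,0,3,0]
Step 12: delete flr at [2, 5, 18, 26, 27] -> counters=[0,3,2,0,1,3,1,0,0,0,0,1,2,1,2,5,2,2,0,2,0,0,0,5,2,4,0,0,3,4,2,0,0,3,0]
Step 13: insert ji at [5, 16, 25, 28, 33] -> counters=[0,3,2,0,1,4,1,0,0,0,0,1,2,1,2,5,3,2,0,2,0,0,0,5,2,5,0,0,4,4,2,0,0,4,0]
Step 14: delete x at [1, 6, 13, 17, 33] -> counters=[0,2,2,0,1,4,0,0,0,0,0,1,2,0,2,5,3,1,0,2,0,0,0,5,2,5,0,0,4,4,2,0,0,3,0]
Step 15: delete ji at [5, 16, 25, 28, 33] -> counters=[0,2,2,0,1,3,0,0,0,0,0,1,2,0,2,5,2,1,0,2,0,0,0,5,2,4,0,0,3,4,2,0,0,2,0]
Step 16: delete uv at [14, 15, 23, 24, 29] -> counters=[0,2,2,0,1,3,0,0,0,0,0,1,2,0,1,4,2,1,0,2,0,0,0,4,1,4,0,0,3,3,2,0,0,2,0]
Step 17: insert x at [1, 6, 13, 17, 33] -> counters=[0,3,2,0,1,3,1,0,0,0,0,1,2,1,1,4,2,2,0,2,0,0,0,4,1,4,0,0,3,3,2,0,0,3,0]
Query c: check counters[2]=2 counters[5]=3 counters[14]=1 counters[21]=0 counters[24]=1 -> no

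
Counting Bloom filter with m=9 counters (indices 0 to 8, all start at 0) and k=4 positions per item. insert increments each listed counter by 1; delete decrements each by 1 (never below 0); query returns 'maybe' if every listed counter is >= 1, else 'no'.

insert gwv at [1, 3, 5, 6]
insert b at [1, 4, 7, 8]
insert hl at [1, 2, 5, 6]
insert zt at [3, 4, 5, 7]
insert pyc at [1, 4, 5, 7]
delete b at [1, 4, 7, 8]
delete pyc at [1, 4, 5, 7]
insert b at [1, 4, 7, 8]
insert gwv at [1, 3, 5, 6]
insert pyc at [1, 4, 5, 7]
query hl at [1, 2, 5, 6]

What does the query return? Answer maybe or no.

Step 1: insert gwv at [1, 3, 5, 6] -> counters=[0,1,0,1,0,1,1,0,0]
Step 2: insert b at [1, 4, 7, 8] -> counters=[0,2,0,1,1,1,1,1,1]
Step 3: insert hl at [1, 2, 5, 6] -> counters=[0,3,1,1,1,2,2,1,1]
Step 4: insert zt at [3, 4, 5, 7] -> counters=[0,3,1,2,2,3,2,2,1]
Step 5: insert pyc at [1, 4, 5, 7] -> counters=[0,4,1,2,3,4,2,3,1]
Step 6: delete b at [1, 4, 7, 8] -> counters=[0,3,1,2,2,4,2,2,0]
Step 7: delete pyc at [1, 4, 5, 7] -> counters=[0,2,1,2,1,3,2,1,0]
Step 8: insert b at [1, 4, 7, 8] -> counters=[0,3,1,2,2,3,2,2,1]
Step 9: insert gwv at [1, 3, 5, 6] -> counters=[0,4,1,3,2,4,3,2,1]
Step 10: insert pyc at [1, 4, 5, 7] -> counters=[0,5,1,3,3,5,3,3,1]
Query hl: check counters[1]=5 counters[2]=1 counters[5]=5 counters[6]=3 -> maybe

Answer: maybe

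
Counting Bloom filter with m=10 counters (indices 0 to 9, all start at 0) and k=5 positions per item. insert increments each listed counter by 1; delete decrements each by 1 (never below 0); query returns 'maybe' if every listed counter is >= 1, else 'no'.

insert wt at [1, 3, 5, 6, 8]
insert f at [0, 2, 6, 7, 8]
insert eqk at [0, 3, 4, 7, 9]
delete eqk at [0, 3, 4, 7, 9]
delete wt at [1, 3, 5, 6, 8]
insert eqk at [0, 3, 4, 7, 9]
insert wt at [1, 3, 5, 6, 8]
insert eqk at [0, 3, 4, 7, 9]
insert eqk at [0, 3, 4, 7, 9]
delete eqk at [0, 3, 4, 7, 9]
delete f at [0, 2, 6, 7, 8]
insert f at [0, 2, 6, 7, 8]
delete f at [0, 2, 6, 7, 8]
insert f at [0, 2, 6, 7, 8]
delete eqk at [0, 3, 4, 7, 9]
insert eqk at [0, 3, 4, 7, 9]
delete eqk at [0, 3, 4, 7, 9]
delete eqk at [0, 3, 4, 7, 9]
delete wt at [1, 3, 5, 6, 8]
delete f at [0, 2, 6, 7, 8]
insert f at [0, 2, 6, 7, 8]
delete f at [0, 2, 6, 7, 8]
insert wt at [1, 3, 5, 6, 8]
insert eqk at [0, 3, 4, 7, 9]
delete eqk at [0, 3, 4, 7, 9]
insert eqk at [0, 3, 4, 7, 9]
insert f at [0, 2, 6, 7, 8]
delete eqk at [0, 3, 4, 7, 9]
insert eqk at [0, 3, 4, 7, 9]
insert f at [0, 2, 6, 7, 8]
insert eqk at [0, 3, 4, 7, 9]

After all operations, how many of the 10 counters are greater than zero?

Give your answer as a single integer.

Step 1: insert wt at [1, 3, 5, 6, 8] -> counters=[0,1,0,1,0,1,1,0,1,0]
Step 2: insert f at [0, 2, 6, 7, 8] -> counters=[1,1,1,1,0,1,2,1,2,0]
Step 3: insert eqk at [0, 3, 4, 7, 9] -> counters=[2,1,1,2,1,1,2,2,2,1]
Step 4: delete eqk at [0, 3, 4, 7, 9] -> counters=[1,1,1,1,0,1,2,1,2,0]
Step 5: delete wt at [1, 3, 5, 6, 8] -> counters=[1,0,1,0,0,0,1,1,1,0]
Step 6: insert eqk at [0, 3, 4, 7, 9] -> counters=[2,0,1,1,1,0,1,2,1,1]
Step 7: insert wt at [1, 3, 5, 6, 8] -> counters=[2,1,1,2,1,1,2,2,2,1]
Step 8: insert eqk at [0, 3, 4, 7, 9] -> counters=[3,1,1,3,2,1,2,3,2,2]
Step 9: insert eqk at [0, 3, 4, 7, 9] -> counters=[4,1,1,4,3,1,2,4,2,3]
Step 10: delete eqk at [0, 3, 4, 7, 9] -> counters=[3,1,1,3,2,1,2,3,2,2]
Step 11: delete f at [0, 2, 6, 7, 8] -> counters=[2,1,0,3,2,1,1,2,1,2]
Step 12: insert f at [0, 2, 6, 7, 8] -> counters=[3,1,1,3,2,1,2,3,2,2]
Step 13: delete f at [0, 2, 6, 7, 8] -> counters=[2,1,0,3,2,1,1,2,1,2]
Step 14: insert f at [0, 2, 6, 7, 8] -> counters=[3,1,1,3,2,1,2,3,2,2]
Step 15: delete eqk at [0, 3, 4, 7, 9] -> counters=[2,1,1,2,1,1,2,2,2,1]
Step 16: insert eqk at [0, 3, 4, 7, 9] -> counters=[3,1,1,3,2,1,2,3,2,2]
Step 17: delete eqk at [0, 3, 4, 7, 9] -> counters=[2,1,1,2,1,1,2,2,2,1]
Step 18: delete eqk at [0, 3, 4, 7, 9] -> counters=[1,1,1,1,0,1,2,1,2,0]
Step 19: delete wt at [1, 3, 5, 6, 8] -> counters=[1,0,1,0,0,0,1,1,1,0]
Step 20: delete f at [0, 2, 6, 7, 8] -> counters=[0,0,0,0,0,0,0,0,0,0]
Step 21: insert f at [0, 2, 6, 7, 8] -> counters=[1,0,1,0,0,0,1,1,1,0]
Step 22: delete f at [0, 2, 6, 7, 8] -> counters=[0,0,0,0,0,0,0,0,0,0]
Step 23: insert wt at [1, 3, 5, 6, 8] -> counters=[0,1,0,1,0,1,1,0,1,0]
Step 24: insert eqk at [0, 3, 4, 7, 9] -> counters=[1,1,0,2,1,1,1,1,1,1]
Step 25: delete eqk at [0, 3, 4, 7, 9] -> counters=[0,1,0,1,0,1,1,0,1,0]
Step 26: insert eqk at [0, 3, 4, 7, 9] -> counters=[1,1,0,2,1,1,1,1,1,1]
Step 27: insert f at [0, 2, 6, 7, 8] -> counters=[2,1,1,2,1,1,2,2,2,1]
Step 28: delete eqk at [0, 3, 4, 7, 9] -> counters=[1,1,1,1,0,1,2,1,2,0]
Step 29: insert eqk at [0, 3, 4, 7, 9] -> counters=[2,1,1,2,1,1,2,2,2,1]
Step 30: insert f at [0, 2, 6, 7, 8] -> counters=[3,1,2,2,1,1,3,3,3,1]
Step 31: insert eqk at [0, 3, 4, 7, 9] -> counters=[4,1,2,3,2,1,3,4,3,2]
Final counters=[4,1,2,3,2,1,3,4,3,2] -> 10 nonzero

Answer: 10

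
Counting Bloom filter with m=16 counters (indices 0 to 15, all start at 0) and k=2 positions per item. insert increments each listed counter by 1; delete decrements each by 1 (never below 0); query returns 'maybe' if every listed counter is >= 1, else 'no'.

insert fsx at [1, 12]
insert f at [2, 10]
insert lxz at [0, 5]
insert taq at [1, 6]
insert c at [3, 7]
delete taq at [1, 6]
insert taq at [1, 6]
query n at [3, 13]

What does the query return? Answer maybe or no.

Step 1: insert fsx at [1, 12] -> counters=[0,1,0,0,0,0,0,0,0,0,0,0,1,0,0,0]
Step 2: insert f at [2, 10] -> counters=[0,1,1,0,0,0,0,0,0,0,1,0,1,0,0,0]
Step 3: insert lxz at [0, 5] -> counters=[1,1,1,0,0,1,0,0,0,0,1,0,1,0,0,0]
Step 4: insert taq at [1, 6] -> counters=[1,2,1,0,0,1,1,0,0,0,1,0,1,0,0,0]
Step 5: insert c at [3, 7] -> counters=[1,2,1,1,0,1,1,1,0,0,1,0,1,0,0,0]
Step 6: delete taq at [1, 6] -> counters=[1,1,1,1,0,1,0,1,0,0,1,0,1,0,0,0]
Step 7: insert taq at [1, 6] -> counters=[1,2,1,1,0,1,1,1,0,0,1,0,1,0,0,0]
Query n: check counters[3]=1 counters[13]=0 -> no

Answer: no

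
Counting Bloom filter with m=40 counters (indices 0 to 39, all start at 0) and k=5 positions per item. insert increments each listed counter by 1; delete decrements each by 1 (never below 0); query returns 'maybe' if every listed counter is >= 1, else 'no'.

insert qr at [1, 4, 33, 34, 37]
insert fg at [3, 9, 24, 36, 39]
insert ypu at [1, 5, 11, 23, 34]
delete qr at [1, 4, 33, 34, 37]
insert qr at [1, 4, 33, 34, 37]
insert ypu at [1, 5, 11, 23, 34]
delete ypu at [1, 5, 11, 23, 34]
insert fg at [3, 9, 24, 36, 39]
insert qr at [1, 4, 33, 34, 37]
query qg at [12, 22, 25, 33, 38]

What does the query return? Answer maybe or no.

Step 1: insert qr at [1, 4, 33, 34, 37] -> counters=[0,1,0,0,1,0,0,0,0,0,0,0,0,0,0,0,0,0,0,0,0,0,0,0,0,0,0,0,0,0,0,0,0,1,1,0,0,1,0,0]
Step 2: insert fg at [3, 9, 24, 36, 39] -> counters=[0,1,0,1,1,0,0,0,0,1,0,0,0,0,0,0,0,0,0,0,0,0,0,0,1,0,0,0,0,0,0,0,0,1,1,0,1,1,0,1]
Step 3: insert ypu at [1, 5, 11, 23, 34] -> counters=[0,2,0,1,1,1,0,0,0,1,0,1,0,0,0,0,0,0,0,0,0,0,0,1,1,0,0,0,0,0,0,0,0,1,2,0,1,1,0,1]
Step 4: delete qr at [1, 4, 33, 34, 37] -> counters=[0,1,0,1,0,1,0,0,0,1,0,1,0,0,0,0,0,0,0,0,0,0,0,1,1,0,0,0,0,0,0,0,0,0,1,0,1,0,0,1]
Step 5: insert qr at [1, 4, 33, 34, 37] -> counters=[0,2,0,1,1,1,0,0,0,1,0,1,0,0,0,0,0,0,0,0,0,0,0,1,1,0,0,0,0,0,0,0,0,1,2,0,1,1,0,1]
Step 6: insert ypu at [1, 5, 11, 23, 34] -> counters=[0,3,0,1,1,2,0,0,0,1,0,2,0,0,0,0,0,0,0,0,0,0,0,2,1,0,0,0,0,0,0,0,0,1,3,0,1,1,0,1]
Step 7: delete ypu at [1, 5, 11, 23, 34] -> counters=[0,2,0,1,1,1,0,0,0,1,0,1,0,0,0,0,0,0,0,0,0,0,0,1,1,0,0,0,0,0,0,0,0,1,2,0,1,1,0,1]
Step 8: insert fg at [3, 9, 24, 36, 39] -> counters=[0,2,0,2,1,1,0,0,0,2,0,1,0,0,0,0,0,0,0,0,0,0,0,1,2,0,0,0,0,0,0,0,0,1,2,0,2,1,0,2]
Step 9: insert qr at [1, 4, 33, 34, 37] -> counters=[0,3,0,2,2,1,0,0,0,2,0,1,0,0,0,0,0,0,0,0,0,0,0,1,2,0,0,0,0,0,0,0,0,2,3,0,2,2,0,2]
Query qg: check counters[12]=0 counters[22]=0 counters[25]=0 counters[33]=2 counters[38]=0 -> no

Answer: no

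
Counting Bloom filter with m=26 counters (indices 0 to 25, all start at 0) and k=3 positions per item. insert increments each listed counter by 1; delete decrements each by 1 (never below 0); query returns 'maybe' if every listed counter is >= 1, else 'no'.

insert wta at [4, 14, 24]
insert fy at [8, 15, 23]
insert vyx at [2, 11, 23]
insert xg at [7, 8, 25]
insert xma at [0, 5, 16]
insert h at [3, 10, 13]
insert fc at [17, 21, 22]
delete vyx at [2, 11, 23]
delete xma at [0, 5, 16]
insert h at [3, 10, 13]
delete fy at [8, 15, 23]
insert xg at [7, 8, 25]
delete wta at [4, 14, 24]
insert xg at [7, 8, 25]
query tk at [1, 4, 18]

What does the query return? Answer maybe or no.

Step 1: insert wta at [4, 14, 24] -> counters=[0,0,0,0,1,0,0,0,0,0,0,0,0,0,1,0,0,0,0,0,0,0,0,0,1,0]
Step 2: insert fy at [8, 15, 23] -> counters=[0,0,0,0,1,0,0,0,1,0,0,0,0,0,1,1,0,0,0,0,0,0,0,1,1,0]
Step 3: insert vyx at [2, 11, 23] -> counters=[0,0,1,0,1,0,0,0,1,0,0,1,0,0,1,1,0,0,0,0,0,0,0,2,1,0]
Step 4: insert xg at [7, 8, 25] -> counters=[0,0,1,0,1,0,0,1,2,0,0,1,0,0,1,1,0,0,0,0,0,0,0,2,1,1]
Step 5: insert xma at [0, 5, 16] -> counters=[1,0,1,0,1,1,0,1,2,0,0,1,0,0,1,1,1,0,0,0,0,0,0,2,1,1]
Step 6: insert h at [3, 10, 13] -> counters=[1,0,1,1,1,1,0,1,2,0,1,1,0,1,1,1,1,0,0,0,0,0,0,2,1,1]
Step 7: insert fc at [17, 21, 22] -> counters=[1,0,1,1,1,1,0,1,2,0,1,1,0,1,1,1,1,1,0,0,0,1,1,2,1,1]
Step 8: delete vyx at [2, 11, 23] -> counters=[1,0,0,1,1,1,0,1,2,0,1,0,0,1,1,1,1,1,0,0,0,1,1,1,1,1]
Step 9: delete xma at [0, 5, 16] -> counters=[0,0,0,1,1,0,0,1,2,0,1,0,0,1,1,1,0,1,0,0,0,1,1,1,1,1]
Step 10: insert h at [3, 10, 13] -> counters=[0,0,0,2,1,0,0,1,2,0,2,0,0,2,1,1,0,1,0,0,0,1,1,1,1,1]
Step 11: delete fy at [8, 15, 23] -> counters=[0,0,0,2,1,0,0,1,1,0,2,0,0,2,1,0,0,1,0,0,0,1,1,0,1,1]
Step 12: insert xg at [7, 8, 25] -> counters=[0,0,0,2,1,0,0,2,2,0,2,0,0,2,1,0,0,1,0,0,0,1,1,0,1,2]
Step 13: delete wta at [4, 14, 24] -> counters=[0,0,0,2,0,0,0,2,2,0,2,0,0,2,0,0,0,1,0,0,0,1,1,0,0,2]
Step 14: insert xg at [7, 8, 25] -> counters=[0,0,0,2,0,0,0,3,3,0,2,0,0,2,0,0,0,1,0,0,0,1,1,0,0,3]
Query tk: check counters[1]=0 counters[4]=0 counters[18]=0 -> no

Answer: no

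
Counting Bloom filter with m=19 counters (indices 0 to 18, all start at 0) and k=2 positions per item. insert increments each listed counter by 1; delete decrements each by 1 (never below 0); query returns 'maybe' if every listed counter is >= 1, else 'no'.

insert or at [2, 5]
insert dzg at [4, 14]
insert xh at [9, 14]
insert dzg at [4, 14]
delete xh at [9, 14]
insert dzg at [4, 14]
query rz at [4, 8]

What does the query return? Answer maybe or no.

Answer: no

Derivation:
Step 1: insert or at [2, 5] -> counters=[0,0,1,0,0,1,0,0,0,0,0,0,0,0,0,0,0,0,0]
Step 2: insert dzg at [4, 14] -> counters=[0,0,1,0,1,1,0,0,0,0,0,0,0,0,1,0,0,0,0]
Step 3: insert xh at [9, 14] -> counters=[0,0,1,0,1,1,0,0,0,1,0,0,0,0,2,0,0,0,0]
Step 4: insert dzg at [4, 14] -> counters=[0,0,1,0,2,1,0,0,0,1,0,0,0,0,3,0,0,0,0]
Step 5: delete xh at [9, 14] -> counters=[0,0,1,0,2,1,0,0,0,0,0,0,0,0,2,0,0,0,0]
Step 6: insert dzg at [4, 14] -> counters=[0,0,1,0,3,1,0,0,0,0,0,0,0,0,3,0,0,0,0]
Query rz: check counters[4]=3 counters[8]=0 -> no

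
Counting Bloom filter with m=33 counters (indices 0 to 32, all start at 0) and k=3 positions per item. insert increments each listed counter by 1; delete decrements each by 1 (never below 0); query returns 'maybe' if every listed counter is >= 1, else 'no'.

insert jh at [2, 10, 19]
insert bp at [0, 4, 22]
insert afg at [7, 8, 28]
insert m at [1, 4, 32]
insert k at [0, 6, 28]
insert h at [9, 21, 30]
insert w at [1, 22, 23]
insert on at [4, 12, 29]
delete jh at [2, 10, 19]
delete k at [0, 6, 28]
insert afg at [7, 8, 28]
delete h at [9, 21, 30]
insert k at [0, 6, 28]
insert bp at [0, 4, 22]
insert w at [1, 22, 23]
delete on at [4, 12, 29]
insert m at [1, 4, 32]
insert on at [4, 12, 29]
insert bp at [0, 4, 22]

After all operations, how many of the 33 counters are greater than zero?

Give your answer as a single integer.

Answer: 12

Derivation:
Step 1: insert jh at [2, 10, 19] -> counters=[0,0,1,0,0,0,0,0,0,0,1,0,0,0,0,0,0,0,0,1,0,0,0,0,0,0,0,0,0,0,0,0,0]
Step 2: insert bp at [0, 4, 22] -> counters=[1,0,1,0,1,0,0,0,0,0,1,0,0,0,0,0,0,0,0,1,0,0,1,0,0,0,0,0,0,0,0,0,0]
Step 3: insert afg at [7, 8, 28] -> counters=[1,0,1,0,1,0,0,1,1,0,1,0,0,0,0,0,0,0,0,1,0,0,1,0,0,0,0,0,1,0,0,0,0]
Step 4: insert m at [1, 4, 32] -> counters=[1,1,1,0,2,0,0,1,1,0,1,0,0,0,0,0,0,0,0,1,0,0,1,0,0,0,0,0,1,0,0,0,1]
Step 5: insert k at [0, 6, 28] -> counters=[2,1,1,0,2,0,1,1,1,0,1,0,0,0,0,0,0,0,0,1,0,0,1,0,0,0,0,0,2,0,0,0,1]
Step 6: insert h at [9, 21, 30] -> counters=[2,1,1,0,2,0,1,1,1,1,1,0,0,0,0,0,0,0,0,1,0,1,1,0,0,0,0,0,2,0,1,0,1]
Step 7: insert w at [1, 22, 23] -> counters=[2,2,1,0,2,0,1,1,1,1,1,0,0,0,0,0,0,0,0,1,0,1,2,1,0,0,0,0,2,0,1,0,1]
Step 8: insert on at [4, 12, 29] -> counters=[2,2,1,0,3,0,1,1,1,1,1,0,1,0,0,0,0,0,0,1,0,1,2,1,0,0,0,0,2,1,1,0,1]
Step 9: delete jh at [2, 10, 19] -> counters=[2,2,0,0,3,0,1,1,1,1,0,0,1,0,0,0,0,0,0,0,0,1,2,1,0,0,0,0,2,1,1,0,1]
Step 10: delete k at [0, 6, 28] -> counters=[1,2,0,0,3,0,0,1,1,1,0,0,1,0,0,0,0,0,0,0,0,1,2,1,0,0,0,0,1,1,1,0,1]
Step 11: insert afg at [7, 8, 28] -> counters=[1,2,0,0,3,0,0,2,2,1,0,0,1,0,0,0,0,0,0,0,0,1,2,1,0,0,0,0,2,1,1,0,1]
Step 12: delete h at [9, 21, 30] -> counters=[1,2,0,0,3,0,0,2,2,0,0,0,1,0,0,0,0,0,0,0,0,0,2,1,0,0,0,0,2,1,0,0,1]
Step 13: insert k at [0, 6, 28] -> counters=[2,2,0,0,3,0,1,2,2,0,0,0,1,0,0,0,0,0,0,0,0,0,2,1,0,0,0,0,3,1,0,0,1]
Step 14: insert bp at [0, 4, 22] -> counters=[3,2,0,0,4,0,1,2,2,0,0,0,1,0,0,0,0,0,0,0,0,0,3,1,0,0,0,0,3,1,0,0,1]
Step 15: insert w at [1, 22, 23] -> counters=[3,3,0,0,4,0,1,2,2,0,0,0,1,0,0,0,0,0,0,0,0,0,4,2,0,0,0,0,3,1,0,0,1]
Step 16: delete on at [4, 12, 29] -> counters=[3,3,0,0,3,0,1,2,2,0,0,0,0,0,0,0,0,0,0,0,0,0,4,2,0,0,0,0,3,0,0,0,1]
Step 17: insert m at [1, 4, 32] -> counters=[3,4,0,0,4,0,1,2,2,0,0,0,0,0,0,0,0,0,0,0,0,0,4,2,0,0,0,0,3,0,0,0,2]
Step 18: insert on at [4, 12, 29] -> counters=[3,4,0,0,5,0,1,2,2,0,0,0,1,0,0,0,0,0,0,0,0,0,4,2,0,0,0,0,3,1,0,0,2]
Step 19: insert bp at [0, 4, 22] -> counters=[4,4,0,0,6,0,1,2,2,0,0,0,1,0,0,0,0,0,0,0,0,0,5,2,0,0,0,0,3,1,0,0,2]
Final counters=[4,4,0,0,6,0,1,2,2,0,0,0,1,0,0,0,0,0,0,0,0,0,5,2,0,0,0,0,3,1,0,0,2] -> 12 nonzero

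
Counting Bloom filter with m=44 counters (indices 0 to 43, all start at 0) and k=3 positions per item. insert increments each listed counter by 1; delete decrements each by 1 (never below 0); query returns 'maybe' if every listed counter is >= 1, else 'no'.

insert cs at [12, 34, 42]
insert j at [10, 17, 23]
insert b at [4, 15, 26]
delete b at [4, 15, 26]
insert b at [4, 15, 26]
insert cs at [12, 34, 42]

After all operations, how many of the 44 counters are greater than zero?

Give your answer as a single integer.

Answer: 9

Derivation:
Step 1: insert cs at [12, 34, 42] -> counters=[0,0,0,0,0,0,0,0,0,0,0,0,1,0,0,0,0,0,0,0,0,0,0,0,0,0,0,0,0,0,0,0,0,0,1,0,0,0,0,0,0,0,1,0]
Step 2: insert j at [10, 17, 23] -> counters=[0,0,0,0,0,0,0,0,0,0,1,0,1,0,0,0,0,1,0,0,0,0,0,1,0,0,0,0,0,0,0,0,0,0,1,0,0,0,0,0,0,0,1,0]
Step 3: insert b at [4, 15, 26] -> counters=[0,0,0,0,1,0,0,0,0,0,1,0,1,0,0,1,0,1,0,0,0,0,0,1,0,0,1,0,0,0,0,0,0,0,1,0,0,0,0,0,0,0,1,0]
Step 4: delete b at [4, 15, 26] -> counters=[0,0,0,0,0,0,0,0,0,0,1,0,1,0,0,0,0,1,0,0,0,0,0,1,0,0,0,0,0,0,0,0,0,0,1,0,0,0,0,0,0,0,1,0]
Step 5: insert b at [4, 15, 26] -> counters=[0,0,0,0,1,0,0,0,0,0,1,0,1,0,0,1,0,1,0,0,0,0,0,1,0,0,1,0,0,0,0,0,0,0,1,0,0,0,0,0,0,0,1,0]
Step 6: insert cs at [12, 34, 42] -> counters=[0,0,0,0,1,0,0,0,0,0,1,0,2,0,0,1,0,1,0,0,0,0,0,1,0,0,1,0,0,0,0,0,0,0,2,0,0,0,0,0,0,0,2,0]
Final counters=[0,0,0,0,1,0,0,0,0,0,1,0,2,0,0,1,0,1,0,0,0,0,0,1,0,0,1,0,0,0,0,0,0,0,2,0,0,0,0,0,0,0,2,0] -> 9 nonzero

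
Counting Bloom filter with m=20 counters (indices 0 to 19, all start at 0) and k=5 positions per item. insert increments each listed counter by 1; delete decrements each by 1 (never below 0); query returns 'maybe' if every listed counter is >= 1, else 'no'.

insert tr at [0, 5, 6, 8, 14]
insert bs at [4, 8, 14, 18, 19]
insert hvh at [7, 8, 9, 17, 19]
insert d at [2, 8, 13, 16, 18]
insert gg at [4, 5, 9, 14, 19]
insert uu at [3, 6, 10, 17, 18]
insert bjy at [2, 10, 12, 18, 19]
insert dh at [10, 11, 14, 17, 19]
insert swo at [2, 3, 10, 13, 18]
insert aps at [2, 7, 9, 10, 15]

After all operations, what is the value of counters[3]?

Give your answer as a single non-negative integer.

Step 1: insert tr at [0, 5, 6, 8, 14] -> counters=[1,0,0,0,0,1,1,0,1,0,0,0,0,0,1,0,0,0,0,0]
Step 2: insert bs at [4, 8, 14, 18, 19] -> counters=[1,0,0,0,1,1,1,0,2,0,0,0,0,0,2,0,0,0,1,1]
Step 3: insert hvh at [7, 8, 9, 17, 19] -> counters=[1,0,0,0,1,1,1,1,3,1,0,0,0,0,2,0,0,1,1,2]
Step 4: insert d at [2, 8, 13, 16, 18] -> counters=[1,0,1,0,1,1,1,1,4,1,0,0,0,1,2,0,1,1,2,2]
Step 5: insert gg at [4, 5, 9, 14, 19] -> counters=[1,0,1,0,2,2,1,1,4,2,0,0,0,1,3,0,1,1,2,3]
Step 6: insert uu at [3, 6, 10, 17, 18] -> counters=[1,0,1,1,2,2,2,1,4,2,1,0,0,1,3,0,1,2,3,3]
Step 7: insert bjy at [2, 10, 12, 18, 19] -> counters=[1,0,2,1,2,2,2,1,4,2,2,0,1,1,3,0,1,2,4,4]
Step 8: insert dh at [10, 11, 14, 17, 19] -> counters=[1,0,2,1,2,2,2,1,4,2,3,1,1,1,4,0,1,3,4,5]
Step 9: insert swo at [2, 3, 10, 13, 18] -> counters=[1,0,3,2,2,2,2,1,4,2,4,1,1,2,4,0,1,3,5,5]
Step 10: insert aps at [2, 7, 9, 10, 15] -> counters=[1,0,4,2,2,2,2,2,4,3,5,1,1,2,4,1,1,3,5,5]
Final counters=[1,0,4,2,2,2,2,2,4,3,5,1,1,2,4,1,1,3,5,5] -> counters[3]=2

Answer: 2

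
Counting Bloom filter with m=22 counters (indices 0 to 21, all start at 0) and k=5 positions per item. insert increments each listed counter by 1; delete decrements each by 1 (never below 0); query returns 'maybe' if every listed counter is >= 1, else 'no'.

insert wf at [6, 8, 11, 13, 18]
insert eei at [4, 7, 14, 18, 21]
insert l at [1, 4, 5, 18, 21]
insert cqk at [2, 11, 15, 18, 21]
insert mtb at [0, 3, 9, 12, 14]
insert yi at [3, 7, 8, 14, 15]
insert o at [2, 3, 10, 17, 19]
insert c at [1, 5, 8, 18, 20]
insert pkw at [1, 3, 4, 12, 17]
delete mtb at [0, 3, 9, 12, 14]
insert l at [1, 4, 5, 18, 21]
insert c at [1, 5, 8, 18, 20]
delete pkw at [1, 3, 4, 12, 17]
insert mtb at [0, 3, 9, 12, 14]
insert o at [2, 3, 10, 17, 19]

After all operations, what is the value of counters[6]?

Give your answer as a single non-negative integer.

Answer: 1

Derivation:
Step 1: insert wf at [6, 8, 11, 13, 18] -> counters=[0,0,0,0,0,0,1,0,1,0,0,1,0,1,0,0,0,0,1,0,0,0]
Step 2: insert eei at [4, 7, 14, 18, 21] -> counters=[0,0,0,0,1,0,1,1,1,0,0,1,0,1,1,0,0,0,2,0,0,1]
Step 3: insert l at [1, 4, 5, 18, 21] -> counters=[0,1,0,0,2,1,1,1,1,0,0,1,0,1,1,0,0,0,3,0,0,2]
Step 4: insert cqk at [2, 11, 15, 18, 21] -> counters=[0,1,1,0,2,1,1,1,1,0,0,2,0,1,1,1,0,0,4,0,0,3]
Step 5: insert mtb at [0, 3, 9, 12, 14] -> counters=[1,1,1,1,2,1,1,1,1,1,0,2,1,1,2,1,0,0,4,0,0,3]
Step 6: insert yi at [3, 7, 8, 14, 15] -> counters=[1,1,1,2,2,1,1,2,2,1,0,2,1,1,3,2,0,0,4,0,0,3]
Step 7: insert o at [2, 3, 10, 17, 19] -> counters=[1,1,2,3,2,1,1,2,2,1,1,2,1,1,3,2,0,1,4,1,0,3]
Step 8: insert c at [1, 5, 8, 18, 20] -> counters=[1,2,2,3,2,2,1,2,3,1,1,2,1,1,3,2,0,1,5,1,1,3]
Step 9: insert pkw at [1, 3, 4, 12, 17] -> counters=[1,3,2,4,3,2,1,2,3,1,1,2,2,1,3,2,0,2,5,1,1,3]
Step 10: delete mtb at [0, 3, 9, 12, 14] -> counters=[0,3,2,3,3,2,1,2,3,0,1,2,1,1,2,2,0,2,5,1,1,3]
Step 11: insert l at [1, 4, 5, 18, 21] -> counters=[0,4,2,3,4,3,1,2,3,0,1,2,1,1,2,2,0,2,6,1,1,4]
Step 12: insert c at [1, 5, 8, 18, 20] -> counters=[0,5,2,3,4,4,1,2,4,0,1,2,1,1,2,2,0,2,7,1,2,4]
Step 13: delete pkw at [1, 3, 4, 12, 17] -> counters=[0,4,2,2,3,4,1,2,4,0,1,2,0,1,2,2,0,1,7,1,2,4]
Step 14: insert mtb at [0, 3, 9, 12, 14] -> counters=[1,4,2,3,3,4,1,2,4,1,1,2,1,1,3,2,0,1,7,1,2,4]
Step 15: insert o at [2, 3, 10, 17, 19] -> counters=[1,4,3,4,3,4,1,2,4,1,2,2,1,1,3,2,0,2,7,2,2,4]
Final counters=[1,4,3,4,3,4,1,2,4,1,2,2,1,1,3,2,0,2,7,2,2,4] -> counters[6]=1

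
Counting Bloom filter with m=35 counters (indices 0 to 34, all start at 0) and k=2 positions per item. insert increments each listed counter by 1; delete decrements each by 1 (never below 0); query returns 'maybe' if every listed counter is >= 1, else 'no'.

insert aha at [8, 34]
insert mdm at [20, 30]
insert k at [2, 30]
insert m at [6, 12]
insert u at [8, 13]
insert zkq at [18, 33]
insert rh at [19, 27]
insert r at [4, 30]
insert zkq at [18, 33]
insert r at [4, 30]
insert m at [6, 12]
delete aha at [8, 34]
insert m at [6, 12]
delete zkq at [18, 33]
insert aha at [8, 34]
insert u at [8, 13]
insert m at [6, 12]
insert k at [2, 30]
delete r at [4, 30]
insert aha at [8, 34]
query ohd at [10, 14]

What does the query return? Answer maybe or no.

Answer: no

Derivation:
Step 1: insert aha at [8, 34] -> counters=[0,0,0,0,0,0,0,0,1,0,0,0,0,0,0,0,0,0,0,0,0,0,0,0,0,0,0,0,0,0,0,0,0,0,1]
Step 2: insert mdm at [20, 30] -> counters=[0,0,0,0,0,0,0,0,1,0,0,0,0,0,0,0,0,0,0,0,1,0,0,0,0,0,0,0,0,0,1,0,0,0,1]
Step 3: insert k at [2, 30] -> counters=[0,0,1,0,0,0,0,0,1,0,0,0,0,0,0,0,0,0,0,0,1,0,0,0,0,0,0,0,0,0,2,0,0,0,1]
Step 4: insert m at [6, 12] -> counters=[0,0,1,0,0,0,1,0,1,0,0,0,1,0,0,0,0,0,0,0,1,0,0,0,0,0,0,0,0,0,2,0,0,0,1]
Step 5: insert u at [8, 13] -> counters=[0,0,1,0,0,0,1,0,2,0,0,0,1,1,0,0,0,0,0,0,1,0,0,0,0,0,0,0,0,0,2,0,0,0,1]
Step 6: insert zkq at [18, 33] -> counters=[0,0,1,0,0,0,1,0,2,0,0,0,1,1,0,0,0,0,1,0,1,0,0,0,0,0,0,0,0,0,2,0,0,1,1]
Step 7: insert rh at [19, 27] -> counters=[0,0,1,0,0,0,1,0,2,0,0,0,1,1,0,0,0,0,1,1,1,0,0,0,0,0,0,1,0,0,2,0,0,1,1]
Step 8: insert r at [4, 30] -> counters=[0,0,1,0,1,0,1,0,2,0,0,0,1,1,0,0,0,0,1,1,1,0,0,0,0,0,0,1,0,0,3,0,0,1,1]
Step 9: insert zkq at [18, 33] -> counters=[0,0,1,0,1,0,1,0,2,0,0,0,1,1,0,0,0,0,2,1,1,0,0,0,0,0,0,1,0,0,3,0,0,2,1]
Step 10: insert r at [4, 30] -> counters=[0,0,1,0,2,0,1,0,2,0,0,0,1,1,0,0,0,0,2,1,1,0,0,0,0,0,0,1,0,0,4,0,0,2,1]
Step 11: insert m at [6, 12] -> counters=[0,0,1,0,2,0,2,0,2,0,0,0,2,1,0,0,0,0,2,1,1,0,0,0,0,0,0,1,0,0,4,0,0,2,1]
Step 12: delete aha at [8, 34] -> counters=[0,0,1,0,2,0,2,0,1,0,0,0,2,1,0,0,0,0,2,1,1,0,0,0,0,0,0,1,0,0,4,0,0,2,0]
Step 13: insert m at [6, 12] -> counters=[0,0,1,0,2,0,3,0,1,0,0,0,3,1,0,0,0,0,2,1,1,0,0,0,0,0,0,1,0,0,4,0,0,2,0]
Step 14: delete zkq at [18, 33] -> counters=[0,0,1,0,2,0,3,0,1,0,0,0,3,1,0,0,0,0,1,1,1,0,0,0,0,0,0,1,0,0,4,0,0,1,0]
Step 15: insert aha at [8, 34] -> counters=[0,0,1,0,2,0,3,0,2,0,0,0,3,1,0,0,0,0,1,1,1,0,0,0,0,0,0,1,0,0,4,0,0,1,1]
Step 16: insert u at [8, 13] -> counters=[0,0,1,0,2,0,3,0,3,0,0,0,3,2,0,0,0,0,1,1,1,0,0,0,0,0,0,1,0,0,4,0,0,1,1]
Step 17: insert m at [6, 12] -> counters=[0,0,1,0,2,0,4,0,3,0,0,0,4,2,0,0,0,0,1,1,1,0,0,0,0,0,0,1,0,0,4,0,0,1,1]
Step 18: insert k at [2, 30] -> counters=[0,0,2,0,2,0,4,0,3,0,0,0,4,2,0,0,0,0,1,1,1,0,0,0,0,0,0,1,0,0,5,0,0,1,1]
Step 19: delete r at [4, 30] -> counters=[0,0,2,0,1,0,4,0,3,0,0,0,4,2,0,0,0,0,1,1,1,0,0,0,0,0,0,1,0,0,4,0,0,1,1]
Step 20: insert aha at [8, 34] -> counters=[0,0,2,0,1,0,4,0,4,0,0,0,4,2,0,0,0,0,1,1,1,0,0,0,0,0,0,1,0,0,4,0,0,1,2]
Query ohd: check counters[10]=0 counters[14]=0 -> no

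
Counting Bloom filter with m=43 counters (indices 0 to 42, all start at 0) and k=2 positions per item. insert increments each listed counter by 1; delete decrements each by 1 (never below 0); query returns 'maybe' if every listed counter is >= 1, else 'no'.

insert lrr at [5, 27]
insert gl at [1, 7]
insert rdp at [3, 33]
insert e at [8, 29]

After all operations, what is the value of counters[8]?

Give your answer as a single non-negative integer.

Answer: 1

Derivation:
Step 1: insert lrr at [5, 27] -> counters=[0,0,0,0,0,1,0,0,0,0,0,0,0,0,0,0,0,0,0,0,0,0,0,0,0,0,0,1,0,0,0,0,0,0,0,0,0,0,0,0,0,0,0]
Step 2: insert gl at [1, 7] -> counters=[0,1,0,0,0,1,0,1,0,0,0,0,0,0,0,0,0,0,0,0,0,0,0,0,0,0,0,1,0,0,0,0,0,0,0,0,0,0,0,0,0,0,0]
Step 3: insert rdp at [3, 33] -> counters=[0,1,0,1,0,1,0,1,0,0,0,0,0,0,0,0,0,0,0,0,0,0,0,0,0,0,0,1,0,0,0,0,0,1,0,0,0,0,0,0,0,0,0]
Step 4: insert e at [8, 29] -> counters=[0,1,0,1,0,1,0,1,1,0,0,0,0,0,0,0,0,0,0,0,0,0,0,0,0,0,0,1,0,1,0,0,0,1,0,0,0,0,0,0,0,0,0]
Final counters=[0,1,0,1,0,1,0,1,1,0,0,0,0,0,0,0,0,0,0,0,0,0,0,0,0,0,0,1,0,1,0,0,0,1,0,0,0,0,0,0,0,0,0] -> counters[8]=1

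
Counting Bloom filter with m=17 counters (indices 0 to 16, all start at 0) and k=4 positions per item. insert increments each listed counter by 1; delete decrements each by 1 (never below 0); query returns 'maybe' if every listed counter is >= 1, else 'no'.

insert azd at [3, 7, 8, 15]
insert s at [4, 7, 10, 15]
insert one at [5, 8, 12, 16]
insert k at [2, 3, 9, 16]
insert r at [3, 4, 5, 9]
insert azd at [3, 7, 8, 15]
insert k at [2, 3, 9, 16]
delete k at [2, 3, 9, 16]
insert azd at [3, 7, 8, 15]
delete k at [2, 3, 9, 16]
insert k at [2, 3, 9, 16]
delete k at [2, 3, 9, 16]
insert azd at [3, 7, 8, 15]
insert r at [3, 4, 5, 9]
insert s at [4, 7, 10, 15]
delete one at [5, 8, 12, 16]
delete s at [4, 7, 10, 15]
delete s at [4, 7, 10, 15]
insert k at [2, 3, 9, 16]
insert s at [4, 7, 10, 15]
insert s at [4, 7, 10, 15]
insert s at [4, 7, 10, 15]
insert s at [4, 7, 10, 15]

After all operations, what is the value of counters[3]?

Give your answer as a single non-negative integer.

Step 1: insert azd at [3, 7, 8, 15] -> counters=[0,0,0,1,0,0,0,1,1,0,0,0,0,0,0,1,0]
Step 2: insert s at [4, 7, 10, 15] -> counters=[0,0,0,1,1,0,0,2,1,0,1,0,0,0,0,2,0]
Step 3: insert one at [5, 8, 12, 16] -> counters=[0,0,0,1,1,1,0,2,2,0,1,0,1,0,0,2,1]
Step 4: insert k at [2, 3, 9, 16] -> counters=[0,0,1,2,1,1,0,2,2,1,1,0,1,0,0,2,2]
Step 5: insert r at [3, 4, 5, 9] -> counters=[0,0,1,3,2,2,0,2,2,2,1,0,1,0,0,2,2]
Step 6: insert azd at [3, 7, 8, 15] -> counters=[0,0,1,4,2,2,0,3,3,2,1,0,1,0,0,3,2]
Step 7: insert k at [2, 3, 9, 16] -> counters=[0,0,2,5,2,2,0,3,3,3,1,0,1,0,0,3,3]
Step 8: delete k at [2, 3, 9, 16] -> counters=[0,0,1,4,2,2,0,3,3,2,1,0,1,0,0,3,2]
Step 9: insert azd at [3, 7, 8, 15] -> counters=[0,0,1,5,2,2,0,4,4,2,1,0,1,0,0,4,2]
Step 10: delete k at [2, 3, 9, 16] -> counters=[0,0,0,4,2,2,0,4,4,1,1,0,1,0,0,4,1]
Step 11: insert k at [2, 3, 9, 16] -> counters=[0,0,1,5,2,2,0,4,4,2,1,0,1,0,0,4,2]
Step 12: delete k at [2, 3, 9, 16] -> counters=[0,0,0,4,2,2,0,4,4,1,1,0,1,0,0,4,1]
Step 13: insert azd at [3, 7, 8, 15] -> counters=[0,0,0,5,2,2,0,5,5,1,1,0,1,0,0,5,1]
Step 14: insert r at [3, 4, 5, 9] -> counters=[0,0,0,6,3,3,0,5,5,2,1,0,1,0,0,5,1]
Step 15: insert s at [4, 7, 10, 15] -> counters=[0,0,0,6,4,3,0,6,5,2,2,0,1,0,0,6,1]
Step 16: delete one at [5, 8, 12, 16] -> counters=[0,0,0,6,4,2,0,6,4,2,2,0,0,0,0,6,0]
Step 17: delete s at [4, 7, 10, 15] -> counters=[0,0,0,6,3,2,0,5,4,2,1,0,0,0,0,5,0]
Step 18: delete s at [4, 7, 10, 15] -> counters=[0,0,0,6,2,2,0,4,4,2,0,0,0,0,0,4,0]
Step 19: insert k at [2, 3, 9, 16] -> counters=[0,0,1,7,2,2,0,4,4,3,0,0,0,0,0,4,1]
Step 20: insert s at [4, 7, 10, 15] -> counters=[0,0,1,7,3,2,0,5,4,3,1,0,0,0,0,5,1]
Step 21: insert s at [4, 7, 10, 15] -> counters=[0,0,1,7,4,2,0,6,4,3,2,0,0,0,0,6,1]
Step 22: insert s at [4, 7, 10, 15] -> counters=[0,0,1,7,5,2,0,7,4,3,3,0,0,0,0,7,1]
Step 23: insert s at [4, 7, 10, 15] -> counters=[0,0,1,7,6,2,0,8,4,3,4,0,0,0,0,8,1]
Final counters=[0,0,1,7,6,2,0,8,4,3,4,0,0,0,0,8,1] -> counters[3]=7

Answer: 7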